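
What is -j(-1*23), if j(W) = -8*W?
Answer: -184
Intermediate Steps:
-j(-1*23) = -(-8)*(-1*23) = -(-8)*(-23) = -1*184 = -184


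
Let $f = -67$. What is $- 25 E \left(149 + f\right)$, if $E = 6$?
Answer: $-12300$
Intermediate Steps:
$- 25 E \left(149 + f\right) = \left(-25\right) 6 \left(149 - 67\right) = \left(-150\right) 82 = -12300$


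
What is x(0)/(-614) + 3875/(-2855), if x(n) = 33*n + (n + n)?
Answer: -775/571 ≈ -1.3573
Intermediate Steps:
x(n) = 35*n (x(n) = 33*n + 2*n = 35*n)
x(0)/(-614) + 3875/(-2855) = (35*0)/(-614) + 3875/(-2855) = 0*(-1/614) + 3875*(-1/2855) = 0 - 775/571 = -775/571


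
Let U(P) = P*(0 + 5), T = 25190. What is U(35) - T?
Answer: -25015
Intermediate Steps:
U(P) = 5*P (U(P) = P*5 = 5*P)
U(35) - T = 5*35 - 1*25190 = 175 - 25190 = -25015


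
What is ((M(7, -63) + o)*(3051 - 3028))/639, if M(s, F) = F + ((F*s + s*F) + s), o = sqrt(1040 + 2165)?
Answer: -21574/639 + 23*sqrt(3205)/639 ≈ -31.724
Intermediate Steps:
o = sqrt(3205) ≈ 56.613
M(s, F) = F + s + 2*F*s (M(s, F) = F + ((F*s + F*s) + s) = F + (2*F*s + s) = F + (s + 2*F*s) = F + s + 2*F*s)
((M(7, -63) + o)*(3051 - 3028))/639 = (((-63 + 7 + 2*(-63)*7) + sqrt(3205))*(3051 - 3028))/639 = (((-63 + 7 - 882) + sqrt(3205))*23)*(1/639) = ((-938 + sqrt(3205))*23)*(1/639) = (-21574 + 23*sqrt(3205))*(1/639) = -21574/639 + 23*sqrt(3205)/639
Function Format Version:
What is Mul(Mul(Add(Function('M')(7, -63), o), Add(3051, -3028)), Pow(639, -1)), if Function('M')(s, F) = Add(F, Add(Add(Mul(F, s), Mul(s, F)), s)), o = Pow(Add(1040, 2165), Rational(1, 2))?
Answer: Add(Rational(-21574, 639), Mul(Rational(23, 639), Pow(3205, Rational(1, 2)))) ≈ -31.724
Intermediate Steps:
o = Pow(3205, Rational(1, 2)) ≈ 56.613
Function('M')(s, F) = Add(F, s, Mul(2, F, s)) (Function('M')(s, F) = Add(F, Add(Add(Mul(F, s), Mul(F, s)), s)) = Add(F, Add(Mul(2, F, s), s)) = Add(F, Add(s, Mul(2, F, s))) = Add(F, s, Mul(2, F, s)))
Mul(Mul(Add(Function('M')(7, -63), o), Add(3051, -3028)), Pow(639, -1)) = Mul(Mul(Add(Add(-63, 7, Mul(2, -63, 7)), Pow(3205, Rational(1, 2))), Add(3051, -3028)), Pow(639, -1)) = Mul(Mul(Add(Add(-63, 7, -882), Pow(3205, Rational(1, 2))), 23), Rational(1, 639)) = Mul(Mul(Add(-938, Pow(3205, Rational(1, 2))), 23), Rational(1, 639)) = Mul(Add(-21574, Mul(23, Pow(3205, Rational(1, 2)))), Rational(1, 639)) = Add(Rational(-21574, 639), Mul(Rational(23, 639), Pow(3205, Rational(1, 2))))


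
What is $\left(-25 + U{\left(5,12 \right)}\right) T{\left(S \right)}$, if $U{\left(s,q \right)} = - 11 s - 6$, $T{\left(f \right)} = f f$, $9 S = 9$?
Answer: $-86$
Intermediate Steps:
$S = 1$ ($S = \frac{1}{9} \cdot 9 = 1$)
$T{\left(f \right)} = f^{2}$
$U{\left(s,q \right)} = -6 - 11 s$
$\left(-25 + U{\left(5,12 \right)}\right) T{\left(S \right)} = \left(-25 - 61\right) 1^{2} = \left(-25 - 61\right) 1 = \left(-86\right) 1 = -86$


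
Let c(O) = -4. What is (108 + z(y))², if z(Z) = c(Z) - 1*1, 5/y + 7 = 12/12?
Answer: 10609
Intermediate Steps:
y = -⅚ (y = 5/(-7 + 12/12) = 5/(-7 + 12*(1/12)) = 5/(-7 + 1) = 5/(-6) = 5*(-⅙) = -⅚ ≈ -0.83333)
z(Z) = -5 (z(Z) = -4 - 1*1 = -4 - 1 = -5)
(108 + z(y))² = (108 - 5)² = 103² = 10609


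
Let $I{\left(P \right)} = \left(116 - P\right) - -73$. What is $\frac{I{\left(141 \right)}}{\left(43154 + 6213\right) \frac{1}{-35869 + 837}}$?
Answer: $- \frac{1681536}{49367} \approx -34.062$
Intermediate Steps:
$I{\left(P \right)} = 189 - P$ ($I{\left(P \right)} = \left(116 - P\right) + 73 = 189 - P$)
$\frac{I{\left(141 \right)}}{\left(43154 + 6213\right) \frac{1}{-35869 + 837}} = \frac{189 - 141}{\left(43154 + 6213\right) \frac{1}{-35869 + 837}} = \frac{189 - 141}{49367 \frac{1}{-35032}} = \frac{48}{49367 \left(- \frac{1}{35032}\right)} = \frac{48}{- \frac{49367}{35032}} = 48 \left(- \frac{35032}{49367}\right) = - \frac{1681536}{49367}$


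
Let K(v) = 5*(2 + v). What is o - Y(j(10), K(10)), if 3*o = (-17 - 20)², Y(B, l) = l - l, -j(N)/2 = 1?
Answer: 1369/3 ≈ 456.33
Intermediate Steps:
K(v) = 10 + 5*v
j(N) = -2 (j(N) = -2*1 = -2)
Y(B, l) = 0
o = 1369/3 (o = (-17 - 20)²/3 = (⅓)*(-37)² = (⅓)*1369 = 1369/3 ≈ 456.33)
o - Y(j(10), K(10)) = 1369/3 - 1*0 = 1369/3 + 0 = 1369/3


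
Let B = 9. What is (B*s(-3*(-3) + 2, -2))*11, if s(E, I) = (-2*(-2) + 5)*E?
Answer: 9801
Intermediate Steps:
s(E, I) = 9*E (s(E, I) = (4 + 5)*E = 9*E)
(B*s(-3*(-3) + 2, -2))*11 = (9*(9*(-3*(-3) + 2)))*11 = (9*(9*(9 + 2)))*11 = (9*(9*11))*11 = (9*99)*11 = 891*11 = 9801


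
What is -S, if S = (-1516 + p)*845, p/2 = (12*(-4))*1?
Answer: 1362140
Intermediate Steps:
p = -96 (p = 2*((12*(-4))*1) = 2*(-48*1) = 2*(-48) = -96)
S = -1362140 (S = (-1516 - 96)*845 = -1612*845 = -1362140)
-S = -1*(-1362140) = 1362140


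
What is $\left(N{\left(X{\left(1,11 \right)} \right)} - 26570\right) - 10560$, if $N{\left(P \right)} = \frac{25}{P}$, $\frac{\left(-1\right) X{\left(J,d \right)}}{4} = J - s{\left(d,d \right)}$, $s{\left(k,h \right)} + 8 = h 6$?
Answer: $- \frac{8465615}{228} \approx -37130.0$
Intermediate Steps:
$s{\left(k,h \right)} = -8 + 6 h$ ($s{\left(k,h \right)} = -8 + h 6 = -8 + 6 h$)
$X{\left(J,d \right)} = -32 - 4 J + 24 d$ ($X{\left(J,d \right)} = - 4 \left(J - \left(-8 + 6 d\right)\right) = - 4 \left(8 + J - 6 d\right) = -32 - 4 J + 24 d$)
$\left(N{\left(X{\left(1,11 \right)} \right)} - 26570\right) - 10560 = \left(\frac{25}{-32 - 4 + 24 \cdot 11} - 26570\right) - 10560 = \left(\frac{25}{-32 - 4 + 264} - 26570\right) - 10560 = \left(\frac{25}{228} - 26570\right) - 10560 = - \frac{6057935}{228} - 10560 = - \frac{8465615}{228}$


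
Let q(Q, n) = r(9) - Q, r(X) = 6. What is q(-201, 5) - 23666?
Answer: -23459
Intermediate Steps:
q(Q, n) = 6 - Q
q(-201, 5) - 23666 = (6 - 1*(-201)) - 23666 = (6 + 201) - 23666 = 207 - 23666 = -23459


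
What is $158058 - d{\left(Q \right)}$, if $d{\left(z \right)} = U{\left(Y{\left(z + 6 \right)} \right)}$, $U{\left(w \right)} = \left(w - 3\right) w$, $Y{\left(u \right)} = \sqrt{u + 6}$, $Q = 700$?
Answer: $157346 + 6 \sqrt{178} \approx 1.5743 \cdot 10^{5}$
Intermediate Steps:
$Y{\left(u \right)} = \sqrt{6 + u}$
$U{\left(w \right)} = w \left(-3 + w\right)$ ($U{\left(w \right)} = \left(-3 + w\right) w = w \left(-3 + w\right)$)
$d{\left(z \right)} = \sqrt{12 + z} \left(-3 + \sqrt{12 + z}\right)$ ($d{\left(z \right)} = \sqrt{6 + \left(z + 6\right)} \left(-3 + \sqrt{6 + \left(z + 6\right)}\right) = \sqrt{6 + \left(6 + z\right)} \left(-3 + \sqrt{6 + \left(6 + z\right)}\right) = \sqrt{12 + z} \left(-3 + \sqrt{12 + z}\right)$)
$158058 - d{\left(Q \right)} = 158058 - \left(12 + 700 - 3 \sqrt{12 + 700}\right) = 158058 - \left(12 + 700 - 3 \sqrt{712}\right) = 158058 - \left(12 + 700 - 3 \cdot 2 \sqrt{178}\right) = 158058 - \left(12 + 700 - 6 \sqrt{178}\right) = 158058 - \left(712 - 6 \sqrt{178}\right) = 157346 + 6 \sqrt{178}$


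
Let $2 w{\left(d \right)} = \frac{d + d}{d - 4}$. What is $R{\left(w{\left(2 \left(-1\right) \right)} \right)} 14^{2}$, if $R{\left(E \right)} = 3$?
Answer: $588$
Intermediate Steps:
$w{\left(d \right)} = \frac{d}{-4 + d}$ ($w{\left(d \right)} = \frac{\left(d + d\right) \frac{1}{d - 4}}{2} = \frac{2 d \frac{1}{-4 + d}}{2} = \frac{d}{-4 + d}$)
$R{\left(w{\left(2 \left(-1\right) \right)} \right)} 14^{2} = 3 \cdot 14^{2} = 3 \cdot 196 = 588$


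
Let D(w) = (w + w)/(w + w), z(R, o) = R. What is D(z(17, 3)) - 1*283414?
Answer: -283413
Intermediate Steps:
D(w) = 1 (D(w) = (2*w)/((2*w)) = (2*w)*(1/(2*w)) = 1)
D(z(17, 3)) - 1*283414 = 1 - 1*283414 = 1 - 283414 = -283413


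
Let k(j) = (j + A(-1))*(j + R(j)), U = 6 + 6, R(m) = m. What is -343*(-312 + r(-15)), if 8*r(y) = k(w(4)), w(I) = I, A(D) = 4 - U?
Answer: 108388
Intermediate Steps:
U = 12
A(D) = -8 (A(D) = 4 - 1*12 = 4 - 12 = -8)
k(j) = 2*j*(-8 + j) (k(j) = (j - 8)*(j + j) = (-8 + j)*(2*j) = 2*j*(-8 + j))
r(y) = -4 (r(y) = (2*4*(-8 + 4))/8 = (2*4*(-4))/8 = (1/8)*(-32) = -4)
-343*(-312 + r(-15)) = -343*(-312 - 4) = -343*(-316) = 108388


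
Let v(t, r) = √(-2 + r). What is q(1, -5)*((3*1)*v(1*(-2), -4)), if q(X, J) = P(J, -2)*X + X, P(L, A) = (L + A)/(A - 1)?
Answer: 10*I*√6 ≈ 24.495*I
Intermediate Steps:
P(L, A) = (A + L)/(-1 + A)
q(X, J) = X + X*(⅔ - J/3) (q(X, J) = ((-2 + J)/(-1 - 2))*X + X = ((-2 + J)/(-3))*X + X = (-(-2 + J)/3)*X + X = (⅔ - J/3)*X + X = X*(⅔ - J/3) + X = X + X*(⅔ - J/3))
q(1, -5)*((3*1)*v(1*(-2), -4)) = ((⅓)*1*(5 - 1*(-5)))*((3*1)*√(-2 - 4)) = ((⅓)*1*(5 + 5))*(3*√(-6)) = ((⅓)*1*10)*(3*(I*√6)) = 10*(3*I*√6)/3 = 10*I*√6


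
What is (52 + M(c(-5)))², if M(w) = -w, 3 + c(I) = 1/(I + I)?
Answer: 303601/100 ≈ 3036.0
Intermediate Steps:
c(I) = -3 + 1/(2*I) (c(I) = -3 + 1/(I + I) = -3 + 1/(2*I))
(52 + M(c(-5)))² = (52 - (-3 + (½)/(-5)))² = (52 - (-3 + (½)*(-⅕)))² = (52 - (-3 - ⅒))² = (52 - 1*(-31/10))² = (52 + 31/10)² = (551/10)² = 303601/100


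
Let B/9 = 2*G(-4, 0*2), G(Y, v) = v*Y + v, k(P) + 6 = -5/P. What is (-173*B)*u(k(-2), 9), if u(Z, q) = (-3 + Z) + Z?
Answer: 0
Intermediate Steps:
k(P) = -6 - 5/P
G(Y, v) = v + Y*v (G(Y, v) = Y*v + v = v + Y*v)
u(Z, q) = -3 + 2*Z
B = 0 (B = 9*(2*((0*2)*(1 - 4))) = 9*(2*(0*(-3))) = 9*(2*0) = 9*0 = 0)
(-173*B)*u(k(-2), 9) = (-173*0)*(-3 + 2*(-6 - 5/(-2))) = 0*(-3 + 2*(-6 - 5*(-½))) = 0*(-3 + 2*(-6 + 5/2)) = 0*(-3 + 2*(-7/2)) = 0*(-3 - 7) = 0*(-10) = 0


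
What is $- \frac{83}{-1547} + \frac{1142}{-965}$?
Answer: $- \frac{1686579}{1492855} \approx -1.1298$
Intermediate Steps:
$- \frac{83}{-1547} + \frac{1142}{-965} = \left(-83\right) \left(- \frac{1}{1547}\right) + 1142 \left(- \frac{1}{965}\right) = \frac{83}{1547} - \frac{1142}{965} = - \frac{1686579}{1492855}$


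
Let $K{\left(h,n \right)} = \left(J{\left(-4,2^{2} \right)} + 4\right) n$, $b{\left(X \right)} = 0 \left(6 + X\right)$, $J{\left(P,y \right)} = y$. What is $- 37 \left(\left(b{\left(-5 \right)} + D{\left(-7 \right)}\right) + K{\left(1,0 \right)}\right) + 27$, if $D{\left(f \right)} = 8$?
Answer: $-269$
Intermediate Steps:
$b{\left(X \right)} = 0$
$K{\left(h,n \right)} = 8 n$ ($K{\left(h,n \right)} = \left(2^{2} + 4\right) n = \left(4 + 4\right) n = 8 n$)
$- 37 \left(\left(b{\left(-5 \right)} + D{\left(-7 \right)}\right) + K{\left(1,0 \right)}\right) + 27 = - 37 \left(\left(0 + 8\right) + 8 \cdot 0\right) + 27 = - 37 \left(8 + 0\right) + 27 = \left(-37\right) 8 + 27 = -296 + 27 = -269$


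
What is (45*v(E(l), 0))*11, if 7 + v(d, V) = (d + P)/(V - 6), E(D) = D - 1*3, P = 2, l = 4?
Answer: -7425/2 ≈ -3712.5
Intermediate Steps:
E(D) = -3 + D (E(D) = D - 3 = -3 + D)
v(d, V) = -7 + (2 + d)/(-6 + V) (v(d, V) = -7 + (d + 2)/(V - 6) = -7 + (2 + d)/(-6 + V))
(45*v(E(l), 0))*11 = (45*((44 + (-3 + 4) - 7*0)/(-6 + 0)))*11 = (45*((44 + 1 + 0)/(-6)))*11 = (45*(-1/6*45))*11 = (45*(-15/2))*11 = -675/2*11 = -7425/2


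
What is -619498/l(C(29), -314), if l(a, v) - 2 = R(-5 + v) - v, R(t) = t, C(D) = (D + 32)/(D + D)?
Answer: 619498/3 ≈ 2.0650e+5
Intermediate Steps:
C(D) = (32 + D)/(2*D) (C(D) = (32 + D)/((2*D)) = (32 + D)*(1/(2*D)) = (32 + D)/(2*D))
l(a, v) = -3 (l(a, v) = 2 + ((-5 + v) - v) = 2 - 5 = -3)
-619498/l(C(29), -314) = -619498/(-3) = -619498*(-⅓) = 619498/3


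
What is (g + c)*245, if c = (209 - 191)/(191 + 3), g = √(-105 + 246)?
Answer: 2205/97 + 245*√141 ≈ 2931.9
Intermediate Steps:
g = √141 ≈ 11.874
c = 9/97 (c = 18/194 = 18*(1/194) = 9/97 ≈ 0.092783)
(g + c)*245 = (√141 + 9/97)*245 = (9/97 + √141)*245 = 2205/97 + 245*√141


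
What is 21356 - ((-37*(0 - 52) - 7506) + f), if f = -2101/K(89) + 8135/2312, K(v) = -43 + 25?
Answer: 558023933/20808 ≈ 26818.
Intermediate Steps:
K(v) = -18
f = 2501971/20808 (f = -2101/(-18) + 8135/2312 = -2101*(-1/18) + 8135*(1/2312) = 2101/18 + 8135/2312 = 2501971/20808 ≈ 120.24)
21356 - ((-37*(0 - 52) - 7506) + f) = 21356 - ((-37*(0 - 52) - 7506) + 2501971/20808) = 21356 - ((-37*(-52) - 7506) + 2501971/20808) = 21356 - ((1924 - 7506) + 2501971/20808) = 21356 - (-5582 + 2501971/20808) = 21356 - 1*(-113648285/20808) = 21356 + 113648285/20808 = 558023933/20808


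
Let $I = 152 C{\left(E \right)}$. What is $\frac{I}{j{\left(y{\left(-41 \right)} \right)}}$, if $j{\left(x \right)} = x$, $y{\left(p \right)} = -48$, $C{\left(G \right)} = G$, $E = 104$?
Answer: $- \frac{988}{3} \approx -329.33$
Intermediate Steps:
$I = 15808$ ($I = 152 \cdot 104 = 15808$)
$\frac{I}{j{\left(y{\left(-41 \right)} \right)}} = \frac{15808}{-48} = 15808 \left(- \frac{1}{48}\right) = - \frac{988}{3}$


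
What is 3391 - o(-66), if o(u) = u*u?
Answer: -965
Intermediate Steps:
o(u) = u²
3391 - o(-66) = 3391 - 1*(-66)² = 3391 - 1*4356 = 3391 - 4356 = -965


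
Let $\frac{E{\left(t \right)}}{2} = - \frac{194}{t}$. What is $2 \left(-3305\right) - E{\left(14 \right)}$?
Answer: $- \frac{46076}{7} \approx -6582.3$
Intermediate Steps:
$E{\left(t \right)} = - \frac{388}{t}$ ($E{\left(t \right)} = 2 \left(- \frac{194}{t}\right) = - \frac{388}{t}$)
$2 \left(-3305\right) - E{\left(14 \right)} = 2 \left(-3305\right) - - \frac{388}{14} = -6610 - \left(-388\right) \frac{1}{14} = -6610 - - \frac{194}{7} = -6610 + \frac{194}{7} = - \frac{46076}{7}$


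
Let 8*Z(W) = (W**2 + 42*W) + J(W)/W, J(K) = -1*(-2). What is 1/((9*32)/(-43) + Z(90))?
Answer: 15480/22884163 ≈ 0.00067645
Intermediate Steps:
J(K) = 2
Z(W) = 1/(4*W) + W**2/8 + 21*W/4 (Z(W) = ((W**2 + 42*W) + 2/W)/8 = (W**2 + 2/W + 42*W)/8 = 1/(4*W) + W**2/8 + 21*W/4)
1/((9*32)/(-43) + Z(90)) = 1/((9*32)/(-43) + (1/8)*(2 + 90**2*(42 + 90))/90) = 1/(288*(-1/43) + (1/8)*(1/90)*(2 + 8100*132)) = 1/(-288/43 + (1/8)*(1/90)*(2 + 1069200)) = 1/(-288/43 + (1/8)*(1/90)*1069202) = 1/(-288/43 + 534601/360) = 1/(22884163/15480) = 15480/22884163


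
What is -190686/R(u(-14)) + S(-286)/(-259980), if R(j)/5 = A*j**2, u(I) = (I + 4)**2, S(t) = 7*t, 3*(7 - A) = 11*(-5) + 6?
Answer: -506130853/3249750000 ≈ -0.15574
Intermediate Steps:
A = 70/3 (A = 7 - (11*(-5) + 6)/3 = 7 - (-55 + 6)/3 = 7 - 1/3*(-49) = 7 + 49/3 = 70/3 ≈ 23.333)
u(I) = (4 + I)**2
R(j) = 350*j**2/3 (R(j) = 5*(70*j**2/3) = 350*j**2/3)
-190686/R(u(-14)) + S(-286)/(-259980) = -190686*3/(350*(4 - 14)**4) + (7*(-286))/(-259980) = -190686/(350*((-10)**2)**2/3) - 2002*(-1/259980) = -190686/((350/3)*100**2) + 143/18570 = -190686/((350/3)*10000) + 143/18570 = -190686/3500000/3 + 143/18570 = -190686*3/3500000 + 143/18570 = -286029/1750000 + 143/18570 = -506130853/3249750000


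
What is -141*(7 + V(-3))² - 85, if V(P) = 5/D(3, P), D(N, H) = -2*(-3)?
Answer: -104843/12 ≈ -8736.9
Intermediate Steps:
D(N, H) = 6
V(P) = ⅚ (V(P) = 5/6 = 5*(⅙) = ⅚)
-141*(7 + V(-3))² - 85 = -141*(7 + ⅚)² - 85 = -141*(47/6)² - 85 = -141*2209/36 - 85 = -103823/12 - 85 = -104843/12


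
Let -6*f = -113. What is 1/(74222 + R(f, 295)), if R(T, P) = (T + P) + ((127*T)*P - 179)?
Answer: 3/2339843 ≈ 1.2821e-6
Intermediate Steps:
f = 113/6 (f = -1/6*(-113) = 113/6 ≈ 18.833)
R(T, P) = -179 + P + T + 127*P*T (R(T, P) = (P + T) + (127*P*T - 179) = (P + T) + (-179 + 127*P*T) = -179 + P + T + 127*P*T)
1/(74222 + R(f, 295)) = 1/(74222 + (-179 + 295 + 113/6 + 127*295*(113/6))) = 1/(74222 + (-179 + 295 + 113/6 + 4233545/6)) = 1/(74222 + 2117177/3) = 1/(2339843/3) = 3/2339843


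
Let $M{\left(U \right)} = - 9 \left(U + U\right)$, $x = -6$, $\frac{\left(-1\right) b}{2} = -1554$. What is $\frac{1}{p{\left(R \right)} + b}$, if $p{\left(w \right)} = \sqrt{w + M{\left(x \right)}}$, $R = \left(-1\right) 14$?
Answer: $\frac{1554}{4829785} - \frac{\sqrt{94}}{9659570} \approx 0.00032075$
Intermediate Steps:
$b = 3108$ ($b = \left(-2\right) \left(-1554\right) = 3108$)
$R = -14$
$M{\left(U \right)} = - 18 U$ ($M{\left(U \right)} = - 9 \cdot 2 U = - 18 U$)
$p{\left(w \right)} = \sqrt{108 + w}$ ($p{\left(w \right)} = \sqrt{w - -108} = \sqrt{w + 108} = \sqrt{108 + w}$)
$\frac{1}{p{\left(R \right)} + b} = \frac{1}{\sqrt{108 - 14} + 3108} = \frac{1}{\sqrt{94} + 3108} = \frac{1}{3108 + \sqrt{94}}$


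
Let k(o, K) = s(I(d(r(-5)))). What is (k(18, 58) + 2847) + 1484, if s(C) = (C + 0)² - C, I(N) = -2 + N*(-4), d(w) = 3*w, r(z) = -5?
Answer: 7637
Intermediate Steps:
I(N) = -2 - 4*N
s(C) = C² - C
k(o, K) = 3306 (k(o, K) = (-2 - 12*(-5))*(-1 + (-2 - 12*(-5))) = (-2 - 4*(-15))*(-1 + (-2 - 4*(-15))) = (-2 + 60)*(-1 + (-2 + 60)) = 58*(-1 + 58) = 58*57 = 3306)
(k(18, 58) + 2847) + 1484 = (3306 + 2847) + 1484 = 6153 + 1484 = 7637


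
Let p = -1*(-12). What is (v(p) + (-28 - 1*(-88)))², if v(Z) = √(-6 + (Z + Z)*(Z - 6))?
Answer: (60 + √138)² ≈ 5147.7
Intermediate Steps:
p = 12
v(Z) = √(-6 + 2*Z*(-6 + Z)) (v(Z) = √(-6 + (2*Z)*(-6 + Z)) = √(-6 + 2*Z*(-6 + Z)))
(v(p) + (-28 - 1*(-88)))² = (√(-6 - 12*12 + 2*12²) + (-28 - 1*(-88)))² = (√(-6 - 144 + 2*144) + (-28 + 88))² = (√(-6 - 144 + 288) + 60)² = (√138 + 60)² = (60 + √138)²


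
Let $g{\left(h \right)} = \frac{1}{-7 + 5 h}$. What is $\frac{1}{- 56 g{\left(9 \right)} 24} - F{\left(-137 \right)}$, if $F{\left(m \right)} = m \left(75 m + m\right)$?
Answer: $- \frac{958570387}{672} \approx -1.4264 \cdot 10^{6}$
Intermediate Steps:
$F{\left(m \right)} = 76 m^{2}$ ($F{\left(m \right)} = m 76 m = 76 m^{2}$)
$\frac{1}{- 56 g{\left(9 \right)} 24} - F{\left(-137 \right)} = \frac{1}{- \frac{56}{-7 + 5 \cdot 9} \cdot 24} - 76 \left(-137\right)^{2} = \frac{1}{- \frac{56}{-7 + 45} \cdot 24} - 76 \cdot 18769 = \frac{1}{- \frac{56}{38} \cdot 24} - 1426444 = \frac{1}{\left(-56\right) \frac{1}{38} \cdot 24} - 1426444 = \frac{1}{\left(- \frac{28}{19}\right) 24} - 1426444 = \frac{1}{- \frac{672}{19}} - 1426444 = - \frac{19}{672} - 1426444 = - \frac{958570387}{672}$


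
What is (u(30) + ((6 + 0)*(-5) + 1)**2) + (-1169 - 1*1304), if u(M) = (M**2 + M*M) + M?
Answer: 198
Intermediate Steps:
u(M) = M + 2*M**2 (u(M) = (M**2 + M**2) + M = 2*M**2 + M = M + 2*M**2)
(u(30) + ((6 + 0)*(-5) + 1)**2) + (-1169 - 1*1304) = (30*(1 + 2*30) + ((6 + 0)*(-5) + 1)**2) + (-1169 - 1*1304) = (30*(1 + 60) + (6*(-5) + 1)**2) + (-1169 - 1304) = (30*61 + (-30 + 1)**2) - 2473 = (1830 + (-29)**2) - 2473 = (1830 + 841) - 2473 = 2671 - 2473 = 198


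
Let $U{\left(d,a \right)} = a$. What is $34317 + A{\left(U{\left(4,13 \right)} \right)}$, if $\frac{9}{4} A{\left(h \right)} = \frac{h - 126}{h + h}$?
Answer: $\frac{4014863}{117} \approx 34315.0$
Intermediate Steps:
$A{\left(h \right)} = \frac{2 \left(-126 + h\right)}{9 h}$ ($A{\left(h \right)} = \frac{4 \frac{h - 126}{h + h}}{9} = \frac{4 \frac{-126 + h}{2 h}}{9} = \frac{2 \left(-126 + h\right)}{9 h}$)
$34317 + A{\left(U{\left(4,13 \right)} \right)} = 34317 + \left(\frac{2}{9} - \frac{28}{13}\right) = 34317 - \frac{226}{117} = \frac{4014863}{117}$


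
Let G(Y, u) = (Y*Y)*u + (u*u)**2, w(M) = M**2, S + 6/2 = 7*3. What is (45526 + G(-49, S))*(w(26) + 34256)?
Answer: 6767027040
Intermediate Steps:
S = 18 (S = -3 + 7*3 = -3 + 21 = 18)
G(Y, u) = u**4 + u*Y**2 (G(Y, u) = Y**2*u + (u**2)**2 = u*Y**2 + u**4 = u**4 + u*Y**2)
(45526 + G(-49, S))*(w(26) + 34256) = (45526 + 18*((-49)**2 + 18**3))*(26**2 + 34256) = (45526 + 18*(2401 + 5832))*(676 + 34256) = (45526 + 18*8233)*34932 = (45526 + 148194)*34932 = 193720*34932 = 6767027040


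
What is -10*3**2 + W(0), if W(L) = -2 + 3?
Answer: -89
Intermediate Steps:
W(L) = 1
-10*3**2 + W(0) = -10*3**2 + 1 = -10*9 + 1 = -90 + 1 = -89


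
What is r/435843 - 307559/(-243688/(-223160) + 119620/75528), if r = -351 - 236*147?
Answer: -23534876492091791747/204753895111137 ≈ -1.1494e+5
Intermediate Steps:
r = -35043 (r = -351 - 34692 = -35043)
r/435843 - 307559/(-243688/(-223160) + 119620/75528) = -35043/435843 - 307559/(-243688/(-223160) + 119620/75528) = -35043*1/435843 - 307559/(-243688*(-1/223160) + 119620*(1/75528)) = -11681/145281 - 307559/(30461/27895 + 29905/18882) = -11681/145281 - 307559/1409364577/526713390 = -11681/145281 - 307559*526713390/1409364577 = -11681/145281 - 161995443515010/1409364577 = -23534876492091791747/204753895111137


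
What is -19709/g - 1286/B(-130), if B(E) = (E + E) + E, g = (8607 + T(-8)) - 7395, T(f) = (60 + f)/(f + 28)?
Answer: -15311336/1184235 ≈ -12.929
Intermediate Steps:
T(f) = (60 + f)/(28 + f)
g = 6073/5 (g = (8607 + (60 - 8)/(28 - 8)) - 7395 = (8607 + 52/20) - 7395 = (8607 + (1/20)*52) - 7395 = (8607 + 13/5) - 7395 = 43048/5 - 7395 = 6073/5 ≈ 1214.6)
B(E) = 3*E (B(E) = 2*E + E = 3*E)
-19709/g - 1286/B(-130) = -19709/6073/5 - 1286/(3*(-130)) = -19709*5/6073 - 1286/(-390) = -98545/6073 - 1286*(-1/390) = -98545/6073 + 643/195 = -15311336/1184235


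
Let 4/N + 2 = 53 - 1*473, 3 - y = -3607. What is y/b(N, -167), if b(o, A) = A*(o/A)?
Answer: -380855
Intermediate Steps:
y = 3610 (y = 3 - 1*(-3607) = 3 + 3607 = 3610)
N = -2/211 (N = 4/(-2 + (53 - 1*473)) = 4/(-2 + (53 - 473)) = 4/(-2 - 420) = 4/(-422) = 4*(-1/422) = -2/211 ≈ -0.0094787)
b(o, A) = o
y/b(N, -167) = 3610/(-2/211) = 3610*(-211/2) = -380855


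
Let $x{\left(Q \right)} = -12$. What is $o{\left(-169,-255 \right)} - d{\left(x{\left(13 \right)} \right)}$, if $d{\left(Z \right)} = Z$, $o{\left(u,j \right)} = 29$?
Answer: $41$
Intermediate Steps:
$o{\left(-169,-255 \right)} - d{\left(x{\left(13 \right)} \right)} = 29 - -12 = 29 + 12 = 41$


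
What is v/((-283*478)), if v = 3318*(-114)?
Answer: 189126/67637 ≈ 2.7962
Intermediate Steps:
v = -378252
v/((-283*478)) = -378252/((-283*478)) = -378252/(-135274) = -378252*(-1/135274) = 189126/67637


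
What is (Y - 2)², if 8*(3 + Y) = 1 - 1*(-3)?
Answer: 81/4 ≈ 20.250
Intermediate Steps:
Y = -5/2 (Y = -3 + (1 - 1*(-3))/8 = -3 + (1 + 3)/8 = -3 + (⅛)*4 = -3 + ½ = -5/2 ≈ -2.5000)
(Y - 2)² = (-5/2 - 2)² = (-9/2)² = 81/4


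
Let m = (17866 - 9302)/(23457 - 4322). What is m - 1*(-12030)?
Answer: 230202614/19135 ≈ 12030.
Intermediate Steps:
m = 8564/19135 ≈ 0.44756
m - 1*(-12030) = 8564/19135 - 1*(-12030) = 8564/19135 + 12030 = 230202614/19135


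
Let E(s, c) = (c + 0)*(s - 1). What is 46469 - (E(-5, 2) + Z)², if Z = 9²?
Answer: 41708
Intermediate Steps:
E(s, c) = c*(-1 + s)
Z = 81
46469 - (E(-5, 2) + Z)² = 46469 - (2*(-1 - 5) + 81)² = 46469 - (2*(-6) + 81)² = 46469 - (-12 + 81)² = 46469 - 1*69² = 46469 - 1*4761 = 46469 - 4761 = 41708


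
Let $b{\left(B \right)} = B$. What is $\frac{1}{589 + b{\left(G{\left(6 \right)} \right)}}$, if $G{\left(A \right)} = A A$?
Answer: $\frac{1}{625} \approx 0.0016$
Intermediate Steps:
$G{\left(A \right)} = A^{2}$
$\frac{1}{589 + b{\left(G{\left(6 \right)} \right)}} = \frac{1}{589 + 6^{2}} = \frac{1}{589 + 36} = \frac{1}{625}$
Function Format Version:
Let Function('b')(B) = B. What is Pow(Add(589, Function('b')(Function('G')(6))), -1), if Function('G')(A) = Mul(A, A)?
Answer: Rational(1, 625) ≈ 0.0016000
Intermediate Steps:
Function('G')(A) = Pow(A, 2)
Pow(Add(589, Function('b')(Function('G')(6))), -1) = Pow(Add(589, Pow(6, 2)), -1) = Pow(Add(589, 36), -1) = Pow(625, -1) = Rational(1, 625)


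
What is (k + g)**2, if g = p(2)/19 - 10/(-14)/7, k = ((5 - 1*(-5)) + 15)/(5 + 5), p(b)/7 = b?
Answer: 38651089/3467044 ≈ 11.148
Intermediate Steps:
p(b) = 7*b
k = 5/2 (k = ((5 + 5) + 15)/10 = (10 + 15)*(1/10) = 25*(1/10) = 5/2 ≈ 2.5000)
g = 781/931 (g = (7*2)/19 - 10/(-14)/7 = 14*(1/19) - 10*(-1/14)*(1/7) = 14/19 + (5/7)*(1/7) = 14/19 + 5/49 = 781/931 ≈ 0.83888)
(k + g)**2 = (5/2 + 781/931)**2 = (6217/1862)**2 = 38651089/3467044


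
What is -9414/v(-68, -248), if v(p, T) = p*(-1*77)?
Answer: -4707/2618 ≈ -1.7979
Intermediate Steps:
v(p, T) = -77*p (v(p, T) = p*(-77) = -77*p)
-9414/v(-68, -248) = -9414/((-77*(-68))) = -9414/5236 = -9414*1/5236 = -4707/2618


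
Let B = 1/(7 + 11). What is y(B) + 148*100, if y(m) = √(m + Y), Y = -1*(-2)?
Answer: 14800 + √74/6 ≈ 14801.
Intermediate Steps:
Y = 2
B = 1/18 ≈ 0.055556
y(m) = √(2 + m) (y(m) = √(m + 2) = √(2 + m))
y(B) + 148*100 = √(2 + 1/18) + 148*100 = √(37/18) + 14800 = √74/6 + 14800 = 14800 + √74/6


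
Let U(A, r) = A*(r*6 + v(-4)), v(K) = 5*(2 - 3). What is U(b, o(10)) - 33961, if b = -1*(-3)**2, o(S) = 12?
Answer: -34564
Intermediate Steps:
b = -9 (b = -1*9 = -9)
v(K) = -5 (v(K) = 5*(-1) = -5)
U(A, r) = A*(-5 + 6*r) (U(A, r) = A*(r*6 - 5) = A*(6*r - 5) = A*(-5 + 6*r))
U(b, o(10)) - 33961 = -9*(-5 + 6*12) - 33961 = -9*(-5 + 72) - 33961 = -9*67 - 33961 = -603 - 33961 = -34564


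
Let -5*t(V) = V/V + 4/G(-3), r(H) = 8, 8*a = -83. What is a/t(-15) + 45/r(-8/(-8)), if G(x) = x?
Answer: -150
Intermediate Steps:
a = -83/8 (a = (⅛)*(-83) = -83/8 ≈ -10.375)
t(V) = 1/15 (t(V) = -(V/V + 4/(-3))/5 = -(1 + 4*(-⅓))/5 = -(1 - 4/3)/5 = -⅕*(-⅓) = 1/15)
a/t(-15) + 45/r(-8/(-8)) = -83/(8*1/15) + 45/8 = -83/8*15 + 45*(⅛) = -1245/8 + 45/8 = -150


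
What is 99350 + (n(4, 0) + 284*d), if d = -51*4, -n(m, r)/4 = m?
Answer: 41398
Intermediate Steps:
n(m, r) = -4*m
d = -204
99350 + (n(4, 0) + 284*d) = 99350 + (-4*4 + 284*(-204)) = 99350 + (-16 - 57936) = 99350 - 57952 = 41398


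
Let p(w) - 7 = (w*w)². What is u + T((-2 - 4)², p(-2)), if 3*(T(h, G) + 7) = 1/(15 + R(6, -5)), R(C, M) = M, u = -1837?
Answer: -55319/30 ≈ -1844.0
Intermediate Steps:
p(w) = 7 + w⁴ (p(w) = 7 + (w*w)² = 7 + (w²)² = 7 + w⁴)
T(h, G) = -209/30 (T(h, G) = -7 + 1/(3*(15 - 5)) = -7 + (⅓)/10 = -7 + (⅓)*(⅒) = -7 + 1/30 = -209/30)
u + T((-2 - 4)², p(-2)) = -1837 - 209/30 = -55319/30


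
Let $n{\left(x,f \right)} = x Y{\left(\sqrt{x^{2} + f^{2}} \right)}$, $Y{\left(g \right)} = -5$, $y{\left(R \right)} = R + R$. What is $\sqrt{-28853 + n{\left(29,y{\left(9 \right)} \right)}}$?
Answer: $9 i \sqrt{358} \approx 170.29 i$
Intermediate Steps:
$y{\left(R \right)} = 2 R$
$n{\left(x,f \right)} = - 5 x$ ($n{\left(x,f \right)} = x \left(-5\right) = - 5 x$)
$\sqrt{-28853 + n{\left(29,y{\left(9 \right)} \right)}} = \sqrt{-28853 - 145} = \sqrt{-28998} = 9 i \sqrt{358}$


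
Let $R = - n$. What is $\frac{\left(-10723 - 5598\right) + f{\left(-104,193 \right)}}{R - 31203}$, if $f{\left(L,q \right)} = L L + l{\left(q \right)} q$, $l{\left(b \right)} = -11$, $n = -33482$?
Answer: $- \frac{7628}{2279} \approx -3.3471$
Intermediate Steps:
$f{\left(L,q \right)} = L^{2} - 11 q$ ($f{\left(L,q \right)} = L L - 11 q = L^{2} - 11 q$)
$R = 33482$ ($R = \left(-1\right) \left(-33482\right) = 33482$)
$\frac{\left(-10723 - 5598\right) + f{\left(-104,193 \right)}}{R - 31203} = \frac{\left(-10723 - 5598\right) + \left(\left(-104\right)^{2} - 2123\right)}{33482 - 31203} = \frac{\left(-10723 - 5598\right) + \left(10816 - 2123\right)}{2279} = \left(-16321 + 8693\right) \frac{1}{2279} = \left(-7628\right) \frac{1}{2279} = - \frac{7628}{2279}$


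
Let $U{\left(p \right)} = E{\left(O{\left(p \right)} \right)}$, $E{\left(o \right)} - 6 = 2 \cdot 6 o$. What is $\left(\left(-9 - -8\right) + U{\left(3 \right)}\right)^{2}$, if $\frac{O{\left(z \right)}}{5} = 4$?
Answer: $60025$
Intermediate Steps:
$O{\left(z \right)} = 20$ ($O{\left(z \right)} = 5 \cdot 4 = 20$)
$E{\left(o \right)} = 6 + 12 o$ ($E{\left(o \right)} = 6 + 2 \cdot 6 o = 6 + 12 o$)
$U{\left(p \right)} = 246$ ($U{\left(p \right)} = 6 + 12 \cdot 20 = 6 + 240 = 246$)
$\left(\left(-9 - -8\right) + U{\left(3 \right)}\right)^{2} = \left(\left(-9 - -8\right) + 246\right)^{2} = \left(\left(-9 + 8\right) + 246\right)^{2} = \left(-1 + 246\right)^{2} = 245^{2} = 60025$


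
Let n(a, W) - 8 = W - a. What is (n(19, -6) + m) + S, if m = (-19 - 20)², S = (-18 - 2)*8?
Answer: 1344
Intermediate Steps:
S = -160 (S = -20*8 = -160)
n(a, W) = 8 + W - a (n(a, W) = 8 + (W - a) = 8 + W - a)
m = 1521 (m = (-39)² = 1521)
(n(19, -6) + m) + S = ((8 - 6 - 1*19) + 1521) - 160 = ((8 - 6 - 19) + 1521) - 160 = (-17 + 1521) - 160 = 1504 - 160 = 1344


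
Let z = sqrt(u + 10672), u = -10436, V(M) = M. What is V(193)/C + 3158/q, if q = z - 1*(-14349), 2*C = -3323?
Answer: 71103977776/684184316495 - 6316*sqrt(59)/205893565 ≈ 0.10369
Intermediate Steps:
C = -3323/2 (C = (1/2)*(-3323) = -3323/2 ≈ -1661.5)
z = 2*sqrt(59) (z = sqrt(-10436 + 10672) = sqrt(236) = 2*sqrt(59) ≈ 15.362)
q = 14349 + 2*sqrt(59) (q = 2*sqrt(59) - 1*(-14349) = 2*sqrt(59) + 14349 = 14349 + 2*sqrt(59) ≈ 14364.)
V(193)/C + 3158/q = 193/(-3323/2) + 3158/(14349 + 2*sqrt(59)) = 193*(-2/3323) + 3158/(14349 + 2*sqrt(59)) = -386/3323 + 3158/(14349 + 2*sqrt(59))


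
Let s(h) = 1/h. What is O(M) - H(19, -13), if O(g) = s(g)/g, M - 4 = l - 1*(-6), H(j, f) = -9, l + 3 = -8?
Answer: 10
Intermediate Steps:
l = -11 (l = -3 - 8 = -11)
M = -1 (M = 4 + (-11 - 1*(-6)) = 4 + (-11 + 6) = 4 - 5 = -1)
O(g) = g⁻² (O(g) = 1/(g*g) = g⁻²)
O(M) - H(19, -13) = (-1)⁻² - 1*(-9) = 1 + 9 = 10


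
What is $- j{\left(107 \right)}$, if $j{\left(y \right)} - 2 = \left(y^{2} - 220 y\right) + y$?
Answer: $11982$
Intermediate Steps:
$j{\left(y \right)} = 2 + y^{2} - 219 y$ ($j{\left(y \right)} = 2 + \left(\left(y^{2} - 220 y\right) + y\right) = 2 + \left(y^{2} - 219 y\right) = 2 + y^{2} - 219 y$)
$- j{\left(107 \right)} = - (2 + 107^{2} - 23433) = - (2 + 11449 - 23433) = \left(-1\right) \left(-11982\right) = 11982$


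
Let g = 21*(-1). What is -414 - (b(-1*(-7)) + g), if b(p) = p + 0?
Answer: -400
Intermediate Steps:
g = -21
b(p) = p
-414 - (b(-1*(-7)) + g) = -414 - (-1*(-7) - 21) = -414 - (7 - 21) = -414 - 1*(-14) = -414 + 14 = -400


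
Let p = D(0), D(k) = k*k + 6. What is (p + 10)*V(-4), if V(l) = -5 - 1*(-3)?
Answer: -32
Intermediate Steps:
V(l) = -2 (V(l) = -5 + 3 = -2)
D(k) = 6 + k² (D(k) = k² + 6 = 6 + k²)
p = 6 (p = 6 + 0² = 6 + 0 = 6)
(p + 10)*V(-4) = (6 + 10)*(-2) = 16*(-2) = -32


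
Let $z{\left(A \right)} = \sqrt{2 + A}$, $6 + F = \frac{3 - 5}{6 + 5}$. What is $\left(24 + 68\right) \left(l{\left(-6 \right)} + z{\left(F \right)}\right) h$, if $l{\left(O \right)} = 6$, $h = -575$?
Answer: $-317400 - \frac{52900 i \sqrt{506}}{11} \approx -3.174 \cdot 10^{5} - 1.0818 \cdot 10^{5} i$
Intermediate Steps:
$F = - \frac{68}{11}$ ($F = -6 + \frac{3 - 5}{6 + 5} = -6 - \frac{2}{11} = - \frac{68}{11} \approx -6.1818$)
$\left(24 + 68\right) \left(l{\left(-6 \right)} + z{\left(F \right)}\right) h = \left(24 + 68\right) \left(6 + \sqrt{2 - \frac{68}{11}}\right) \left(-575\right) = 92 \left(6 + \sqrt{- \frac{46}{11}}\right) \left(-575\right) = 92 \left(6 + \frac{i \sqrt{506}}{11}\right) \left(-575\right) = \left(552 + \frac{92 i \sqrt{506}}{11}\right) \left(-575\right) = -317400 - \frac{52900 i \sqrt{506}}{11}$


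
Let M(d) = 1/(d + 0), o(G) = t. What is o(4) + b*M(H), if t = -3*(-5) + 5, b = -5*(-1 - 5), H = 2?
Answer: 35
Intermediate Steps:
b = 30 (b = -5*(-6) = 30)
t = 20 (t = 15 + 5 = 20)
o(G) = 20
M(d) = 1/d
o(4) + b*M(H) = 20 + 30/2 = 20 + 30*(1/2) = 20 + 15 = 35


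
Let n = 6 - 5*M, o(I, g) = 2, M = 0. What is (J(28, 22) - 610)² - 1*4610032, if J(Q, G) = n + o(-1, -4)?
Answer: -4247628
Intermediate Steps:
n = 6 (n = 6 - 5*0 = 6 + 0 = 6)
J(Q, G) = 8 (J(Q, G) = 6 + 2 = 8)
(J(28, 22) - 610)² - 1*4610032 = (8 - 610)² - 1*4610032 = (-602)² - 4610032 = 362404 - 4610032 = -4247628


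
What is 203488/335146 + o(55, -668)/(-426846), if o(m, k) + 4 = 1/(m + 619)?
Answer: 4181658671573/6887111549556 ≈ 0.60717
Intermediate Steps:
o(m, k) = -4 + 1/(619 + m) (o(m, k) = -4 + 1/(m + 619) = -4 + 1/(619 + m))
203488/335146 + o(55, -668)/(-426846) = 203488/335146 + ((-2475 - 4*55)/(619 + 55))/(-426846) = 203488*(1/335146) + ((-2475 - 220)/674)*(-1/426846) = 101744/167573 + ((1/674)*(-2695))*(-1/426846) = 101744/167573 - 2695/674*(-1/426846) = 101744/167573 + 385/41099172 = 4181658671573/6887111549556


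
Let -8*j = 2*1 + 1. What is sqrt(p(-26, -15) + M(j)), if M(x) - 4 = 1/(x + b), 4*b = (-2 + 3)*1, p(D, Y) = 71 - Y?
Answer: sqrt(82) ≈ 9.0554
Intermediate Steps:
j = -3/8 (j = -(2*1 + 1)/8 = -(2 + 1)/8 = -1/8*3 = -3/8 ≈ -0.37500)
b = 1/4 (b = ((-2 + 3)*1)/4 = (1*1)/4 = (1/4)*1 = 1/4 ≈ 0.25000)
M(x) = 4 + 1/(1/4 + x) (M(x) = 4 + 1/(x + 1/4) = 4 + 1/(1/4 + x))
sqrt(p(-26, -15) + M(j)) = sqrt((71 - 1*(-15)) + 8*(1 + 2*(-3/8))/(1 + 4*(-3/8))) = sqrt((71 + 15) + 8*(1 - 3/4)/(1 - 3/2)) = sqrt(86 + 8*(1/4)/(-1/2)) = sqrt(86 + 8*(-2)*(1/4)) = sqrt(86 - 4) = sqrt(82)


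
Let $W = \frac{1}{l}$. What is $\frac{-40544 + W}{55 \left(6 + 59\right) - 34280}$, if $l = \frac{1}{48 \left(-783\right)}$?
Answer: $\frac{78128}{30705} \approx 2.5445$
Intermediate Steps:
$l = - \frac{1}{37584}$ ($l = \frac{1}{-37584} = - \frac{1}{37584} \approx -2.6607 \cdot 10^{-5}$)
$W = -37584$ ($W = \frac{1}{- \frac{1}{37584}} = -37584$)
$\frac{-40544 + W}{55 \left(6 + 59\right) - 34280} = \frac{-40544 - 37584}{55 \left(6 + 59\right) - 34280} = - \frac{78128}{55 \cdot 65 - 34280} = - \frac{78128}{3575 - 34280} = - \frac{78128}{-30705} = \left(-78128\right) \left(- \frac{1}{30705}\right) = \frac{78128}{30705}$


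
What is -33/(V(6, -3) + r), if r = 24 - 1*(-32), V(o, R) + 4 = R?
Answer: -33/49 ≈ -0.67347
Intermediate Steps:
V(o, R) = -4 + R
r = 56 (r = 24 + 32 = 56)
-33/(V(6, -3) + r) = -33/((-4 - 3) + 56) = -33/(-7 + 56) = -33/49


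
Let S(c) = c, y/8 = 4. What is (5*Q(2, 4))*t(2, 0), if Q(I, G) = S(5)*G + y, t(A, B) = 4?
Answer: 1040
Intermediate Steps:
y = 32 (y = 8*4 = 32)
Q(I, G) = 32 + 5*G (Q(I, G) = 5*G + 32 = 32 + 5*G)
(5*Q(2, 4))*t(2, 0) = (5*(32 + 5*4))*4 = (5*(32 + 20))*4 = (5*52)*4 = 260*4 = 1040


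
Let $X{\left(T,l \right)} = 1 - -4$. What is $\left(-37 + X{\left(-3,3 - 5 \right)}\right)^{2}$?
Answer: $1024$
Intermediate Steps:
$X{\left(T,l \right)} = 5$ ($X{\left(T,l \right)} = 1 + 4 = 5$)
$\left(-37 + X{\left(-3,3 - 5 \right)}\right)^{2} = \left(-37 + 5\right)^{2} = \left(-32\right)^{2} = 1024$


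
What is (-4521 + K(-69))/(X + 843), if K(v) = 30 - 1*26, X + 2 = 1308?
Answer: -4517/2149 ≈ -2.1019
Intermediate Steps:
X = 1306 (X = -2 + 1308 = 1306)
K(v) = 4 (K(v) = 30 - 26 = 4)
(-4521 + K(-69))/(X + 843) = (-4521 + 4)/(1306 + 843) = -4517/2149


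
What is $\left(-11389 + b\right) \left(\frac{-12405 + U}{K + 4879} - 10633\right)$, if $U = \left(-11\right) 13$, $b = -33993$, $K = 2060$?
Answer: $\frac{3348961740170}{6939} \approx 4.8263 \cdot 10^{8}$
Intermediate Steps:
$U = -143$
$\left(-11389 + b\right) \left(\frac{-12405 + U}{K + 4879} - 10633\right) = \left(-11389 - 33993\right) \left(\frac{-12405 - 143}{2060 + 4879} - 10633\right) = - 45382 \left(- \frac{12548}{6939} - 10633\right) = \left(-45382\right) \left(- \frac{73794935}{6939}\right) = \frac{3348961740170}{6939}$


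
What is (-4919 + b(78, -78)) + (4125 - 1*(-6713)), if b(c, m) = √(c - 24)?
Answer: 5919 + 3*√6 ≈ 5926.4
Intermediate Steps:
b(c, m) = √(-24 + c)
(-4919 + b(78, -78)) + (4125 - 1*(-6713)) = (-4919 + √(-24 + 78)) + (4125 - 1*(-6713)) = (-4919 + √54) + (4125 + 6713) = (-4919 + 3*√6) + 10838 = 5919 + 3*√6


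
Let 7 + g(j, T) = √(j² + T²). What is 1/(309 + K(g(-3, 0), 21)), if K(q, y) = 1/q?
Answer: 4/1235 ≈ 0.0032389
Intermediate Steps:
g(j, T) = -7 + √(T² + j²) (g(j, T) = -7 + √(j² + T²) = -7 + √(T² + j²))
1/(309 + K(g(-3, 0), 21)) = 1/(309 + 1/(-7 + √(0² + (-3)²))) = 1/(309 + 1/(-7 + √(0 + 9))) = 1/(309 + 1/(-7 + √9)) = 1/(309 + 1/(-7 + 3)) = 1/(309 + 1/(-4)) = 1/(309 - ¼) = 1/(1235/4) = 4/1235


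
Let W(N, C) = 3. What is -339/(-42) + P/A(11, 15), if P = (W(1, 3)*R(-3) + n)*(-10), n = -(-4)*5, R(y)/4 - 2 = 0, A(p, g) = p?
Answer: -447/14 ≈ -31.929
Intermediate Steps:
R(y) = 8 (R(y) = 8 + 4*0 = 8 + 0 = 8)
n = 20 (n = -1*(-20) = 20)
P = -440 (P = (3*8 + 20)*(-10) = (24 + 20)*(-10) = 44*(-10) = -440)
-339/(-42) + P/A(11, 15) = -339/(-42) - 440/11 = -339*(-1/42) - 440*1/11 = 113/14 - 40 = -447/14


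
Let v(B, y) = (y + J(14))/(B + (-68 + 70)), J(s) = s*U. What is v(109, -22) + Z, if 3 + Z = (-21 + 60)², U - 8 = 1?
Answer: 168602/111 ≈ 1518.9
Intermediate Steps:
U = 9 (U = 8 + 1 = 9)
J(s) = 9*s (J(s) = s*9 = 9*s)
Z = 1518 (Z = -3 + (-21 + 60)² = -3 + 39² = -3 + 1521 = 1518)
v(B, y) = (126 + y)/(2 + B) (v(B, y) = (y + 9*14)/(B + (-68 + 70)) = (y + 126)/(B + 2) = (126 + y)/(2 + B))
v(109, -22) + Z = (126 - 22)/(2 + 109) + 1518 = 104/111 + 1518 = 168602/111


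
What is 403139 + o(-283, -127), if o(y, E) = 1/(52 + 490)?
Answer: 218501339/542 ≈ 4.0314e+5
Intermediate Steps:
o(y, E) = 1/542
403139 + o(-283, -127) = 403139 + 1/542 = 218501339/542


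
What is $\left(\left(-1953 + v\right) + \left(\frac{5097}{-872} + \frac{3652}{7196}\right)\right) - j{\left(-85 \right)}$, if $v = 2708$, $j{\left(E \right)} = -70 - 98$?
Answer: $\frac{1439562577}{1568728} \approx 917.66$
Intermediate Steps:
$j{\left(E \right)} = -168$ ($j{\left(E \right)} = -70 - 98 = -168$)
$\left(\left(-1953 + v\right) + \left(\frac{5097}{-872} + \frac{3652}{7196}\right)\right) - j{\left(-85 \right)} = \left(\left(-1953 + 2708\right) + \left(\frac{5097}{-872} + \frac{3652}{7196}\right)\right) - -168 = \left(755 + \left(5097 \left(- \frac{1}{872}\right) + 3652 \cdot \frac{1}{7196}\right)\right) + 168 = \left(755 + \left(- \frac{5097}{872} + \frac{913}{1799}\right)\right) + 168 = \left(755 - \frac{8373367}{1568728}\right) + 168 = \frac{1176016273}{1568728} + 168 = \frac{1439562577}{1568728}$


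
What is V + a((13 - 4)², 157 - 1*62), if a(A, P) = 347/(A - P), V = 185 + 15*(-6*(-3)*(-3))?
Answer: -9097/14 ≈ -649.79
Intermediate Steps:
V = -625 (V = 185 + 15*(18*(-3)) = 185 + 15*(-54) = 185 - 810 = -625)
V + a((13 - 4)², 157 - 1*62) = -625 + 347/((13 - 4)² - (157 - 1*62)) = -625 + 347/(9² - (157 - 62)) = -625 + 347/(81 - 1*95) = -625 + 347/(81 - 95) = -625 + 347/(-14) = -625 + 347*(-1/14) = -625 - 347/14 = -9097/14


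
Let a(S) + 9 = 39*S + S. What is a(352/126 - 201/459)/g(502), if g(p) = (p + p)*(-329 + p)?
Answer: 30427/62008044 ≈ 0.00049069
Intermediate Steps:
g(p) = 2*p*(-329 + p) (g(p) = (2*p)*(-329 + p) = 2*p*(-329 + p))
a(S) = -9 + 40*S (a(S) = -9 + (39*S + S) = -9 + 40*S)
a(352/126 - 201/459)/g(502) = (-9 + 40*(352/126 - 201/459))/((2*502*(-329 + 502))) = (-9 + 40*(352*(1/126) - 201*1/459))/((2*502*173)) = (-9 + 40*(176/63 - 67/153))/173692 = (-9 + 40*(841/357))*(1/173692) = (-9 + 33640/357)*(1/173692) = (30427/357)*(1/173692) = 30427/62008044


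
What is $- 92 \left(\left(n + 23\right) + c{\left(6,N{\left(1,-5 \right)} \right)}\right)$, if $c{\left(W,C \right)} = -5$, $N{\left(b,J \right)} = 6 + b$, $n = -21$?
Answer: $276$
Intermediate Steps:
$- 92 \left(\left(n + 23\right) + c{\left(6,N{\left(1,-5 \right)} \right)}\right) = - 92 \left(\left(-21 + 23\right) - 5\right) = - 92 \left(2 - 5\right) = \left(-92\right) \left(-3\right) = 276$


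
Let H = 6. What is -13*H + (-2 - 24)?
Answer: -104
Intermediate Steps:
-13*H + (-2 - 24) = -13*6 + (-2 - 24) = -78 - 26 = -104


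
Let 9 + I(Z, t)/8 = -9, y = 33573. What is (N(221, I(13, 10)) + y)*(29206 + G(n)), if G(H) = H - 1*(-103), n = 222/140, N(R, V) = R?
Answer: 34668267677/35 ≈ 9.9052e+8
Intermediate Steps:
I(Z, t) = -144 (I(Z, t) = -72 + 8*(-9) = -72 - 72 = -144)
n = 111/70 (n = 222*(1/140) = 111/70 ≈ 1.5857)
G(H) = 103 + H (G(H) = H + 103 = 103 + H)
(N(221, I(13, 10)) + y)*(29206 + G(n)) = (221 + 33573)*(29206 + (103 + 111/70)) = 33794*(29206 + 7321/70) = 33794*(2051741/70) = 34668267677/35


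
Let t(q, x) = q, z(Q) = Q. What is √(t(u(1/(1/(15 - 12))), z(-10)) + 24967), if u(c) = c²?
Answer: 4*√1561 ≈ 158.04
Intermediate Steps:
√(t(u(1/(1/(15 - 12))), z(-10)) + 24967) = √((1/(1/(15 - 12)))² + 24967) = √((1/(1/3))² + 24967) = √((1/(⅓))² + 24967) = √(3² + 24967) = √(9 + 24967) = √24976 = 4*√1561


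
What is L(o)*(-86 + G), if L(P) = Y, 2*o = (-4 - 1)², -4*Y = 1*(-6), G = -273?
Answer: -1077/2 ≈ -538.50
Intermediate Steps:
Y = 3/2 (Y = -(-6)/4 = -¼*(-6) = 3/2 ≈ 1.5000)
o = 25/2 (o = (-4 - 1)²/2 = (½)*(-5)² = (½)*25 = 25/2 ≈ 12.500)
L(P) = 3/2
L(o)*(-86 + G) = 3*(-86 - 273)/2 = (3/2)*(-359) = -1077/2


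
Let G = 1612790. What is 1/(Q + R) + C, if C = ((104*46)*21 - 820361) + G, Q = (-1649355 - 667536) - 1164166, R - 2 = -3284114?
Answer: 6040572043916/6765169 ≈ 8.9289e+5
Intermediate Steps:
R = -3284112 (R = 2 - 3284114 = -3284112)
Q = -3481057 (Q = -2316891 - 1164166 = -3481057)
C = 892893 (C = ((104*46)*21 - 820361) + 1612790 = (4784*21 - 820361) + 1612790 = (100464 - 820361) + 1612790 = -719897 + 1612790 = 892893)
1/(Q + R) + C = 1/(-3481057 - 3284112) + 892893 = 1/(-6765169) + 892893 = -1/6765169 + 892893 = 6040572043916/6765169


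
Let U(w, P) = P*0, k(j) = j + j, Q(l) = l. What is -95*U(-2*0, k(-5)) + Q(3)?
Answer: 3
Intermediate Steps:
k(j) = 2*j
U(w, P) = 0
-95*U(-2*0, k(-5)) + Q(3) = -95*0 + 3 = 0 + 3 = 3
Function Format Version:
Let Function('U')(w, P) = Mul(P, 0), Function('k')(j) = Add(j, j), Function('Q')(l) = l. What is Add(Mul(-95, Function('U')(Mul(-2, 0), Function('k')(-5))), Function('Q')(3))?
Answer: 3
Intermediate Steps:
Function('k')(j) = Mul(2, j)
Function('U')(w, P) = 0
Add(Mul(-95, Function('U')(Mul(-2, 0), Function('k')(-5))), Function('Q')(3)) = Add(Mul(-95, 0), 3) = Add(0, 3) = 3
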